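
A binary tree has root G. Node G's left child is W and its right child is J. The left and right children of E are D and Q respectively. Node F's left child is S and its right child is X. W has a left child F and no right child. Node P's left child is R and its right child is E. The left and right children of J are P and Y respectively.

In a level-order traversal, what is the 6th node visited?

Level-order visits nodes level by level from the root, left to right within each level.
Level 0: G
Level 1: W, J
Level 2: F, P, Y
Level 3: S, X, R, E
Level 4: D, Q
Full level-order sequence: G, W, J, F, P, Y, S, X, R, E, D, Q.

Y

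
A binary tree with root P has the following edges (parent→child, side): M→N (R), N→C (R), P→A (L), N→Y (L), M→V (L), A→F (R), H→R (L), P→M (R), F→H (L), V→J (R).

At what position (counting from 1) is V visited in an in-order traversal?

6

In-order visits the left subtree, then the node, then the right subtree.
At P: go left to A.
  At A: no left child.
  Visit A.
  At A: go right to F.
    At F: go left to H.
      At H: go left to R.
        R is a leaf — visit R.
      Visit H.
      At H: no right child.
    Visit F.
    At F: no right child.
Visit P.
At P: go right to M.
  At M: go left to V.
    At V: no left child.
    Visit V.
    At V: go right to J.
      J is a leaf — visit J.
  Visit M.
  At M: go right to N.
    At N: go left to Y.
      Y is a leaf — visit Y.
    Visit N.
    At N: go right to C.
      C is a leaf — visit C.
Full in-order sequence: A, R, H, F, P, V, J, M, Y, N, C.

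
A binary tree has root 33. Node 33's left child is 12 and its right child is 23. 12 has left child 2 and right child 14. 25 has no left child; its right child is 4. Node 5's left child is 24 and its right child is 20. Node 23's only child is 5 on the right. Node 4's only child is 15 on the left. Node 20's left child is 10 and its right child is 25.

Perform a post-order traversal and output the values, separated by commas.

2, 14, 12, 24, 10, 15, 4, 25, 20, 5, 23, 33

Post-order visits the left subtree, then the right subtree, then the node.
At 33: go left to 12.
  At 12: go left to 2.
    2 is a leaf — visit 2.
  At 12: go right to 14.
    14 is a leaf — visit 14.
  Visit 12.
At 33: go right to 23.
  At 23: no left child.
  At 23: go right to 5.
    At 5: go left to 24.
      24 is a leaf — visit 24.
    At 5: go right to 20.
      At 20: go left to 10.
        10 is a leaf — visit 10.
      At 20: go right to 25.
        At 25: no left child.
        At 25: go right to 4.
          At 4: go left to 15.
            15 is a leaf — visit 15.
          At 4: no right child.
          Visit 4.
        Visit 25.
      Visit 20.
    Visit 5.
  Visit 23.
Visit 33.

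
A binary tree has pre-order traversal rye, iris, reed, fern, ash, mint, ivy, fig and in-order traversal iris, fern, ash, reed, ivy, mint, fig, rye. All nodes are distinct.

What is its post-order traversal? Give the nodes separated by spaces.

ash fern ivy fig mint reed iris rye

The first element of pre-order is the root; it splits in-order into left and right subtrees.
Root rye: left subtree has 7 nodes {iris, fern, ash, reed, ivy, mint, fig}, right has 0 { }.
  Root iris: left subtree has 0 nodes { }, right has 6 {fern, ash, reed, ivy, mint, fig}.
    Root reed: left subtree has 2 nodes {fern, ash}, right has 3 {ivy, mint, fig}.
      Root fern: left subtree has 0 nodes { }, right has 1 {ash}.
      Root mint: left subtree has 1 node {ivy}, right has 1 {fig}.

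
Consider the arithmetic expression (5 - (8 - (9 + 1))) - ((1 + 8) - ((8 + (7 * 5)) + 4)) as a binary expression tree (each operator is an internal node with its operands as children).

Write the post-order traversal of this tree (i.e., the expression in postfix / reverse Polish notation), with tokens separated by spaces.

5 8 9 1 + - - 1 8 + 8 7 5 * + 4 + - -

Post-order on an expression tree gives postfix notation: for each operator, emit left operand, right operand, then the operator.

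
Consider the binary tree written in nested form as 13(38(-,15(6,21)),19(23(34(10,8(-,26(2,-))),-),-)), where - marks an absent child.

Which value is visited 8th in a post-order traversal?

8

Post-order visits the left subtree, then the right subtree, then the node.
At 13: go left to 38.
  At 38: no left child.
  At 38: go right to 15.
    At 15: go left to 6.
      6 is a leaf — visit 6.
    At 15: go right to 21.
      21 is a leaf — visit 21.
    Visit 15.
  Visit 38.
At 13: go right to 19.
  At 19: go left to 23.
    At 23: go left to 34.
      At 34: go left to 10.
        10 is a leaf — visit 10.
      At 34: go right to 8.
        At 8: no left child.
        At 8: go right to 26.
          At 26: go left to 2.
            2 is a leaf — visit 2.
          At 26: no right child.
          Visit 26.
        Visit 8.
      Visit 34.
    At 23: no right child.
    Visit 23.
  At 19: no right child.
  Visit 19.
Visit 13.
Full post-order sequence: 6, 21, 15, 38, 10, 2, 26, 8, 34, 23, 19, 13.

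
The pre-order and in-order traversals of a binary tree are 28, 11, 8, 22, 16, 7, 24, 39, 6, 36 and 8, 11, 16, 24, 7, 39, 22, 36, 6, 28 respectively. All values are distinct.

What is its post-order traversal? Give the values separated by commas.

8, 24, 39, 7, 16, 36, 6, 22, 11, 28

The first element of pre-order is the root; it splits in-order into left and right subtrees.
Root 28: left subtree has 9 nodes {8, 11, 16, 24, 7, 39, 22, 36, 6}, right has 0 { }.
  Root 11: left subtree has 1 node {8}, right has 7 {16, 24, 7, 39, 22, 36, 6}.
    Root 22: left subtree has 4 nodes {16, 24, 7, 39}, right has 2 {36, 6}.
      Root 16: left subtree has 0 nodes { }, right has 3 {24, 7, 39}.
        Root 7: left subtree has 1 node {24}, right has 1 {39}.
      Root 6: left subtree has 1 node {36}, right has 0 { }.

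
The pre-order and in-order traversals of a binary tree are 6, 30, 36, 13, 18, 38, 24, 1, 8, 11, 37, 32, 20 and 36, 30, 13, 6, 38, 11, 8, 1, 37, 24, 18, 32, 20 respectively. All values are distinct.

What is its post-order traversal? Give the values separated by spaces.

The first element of pre-order is the root; it splits in-order into left and right subtrees.
Root 6: left subtree has 3 nodes {36, 30, 13}, right has 9 {38, 11, 8, 1, 37, 24, 18, 32, 20}.
  Root 30: left subtree has 1 node {36}, right has 1 {13}.
  Root 18: left subtree has 6 nodes {38, 11, 8, 1, 37, 24}, right has 2 {32, 20}.
    Root 38: left subtree has 0 nodes { }, right has 5 {11, 8, 1, 37, 24}.
      Root 24: left subtree has 4 nodes {11, 8, 1, 37}, right has 0 { }.
        Root 1: left subtree has 2 nodes {11, 8}, right has 1 {37}.
          Root 8: left subtree has 1 node {11}, right has 0 { }.
    Root 32: left subtree has 0 nodes { }, right has 1 {20}.

36 13 30 11 8 37 1 24 38 20 32 18 6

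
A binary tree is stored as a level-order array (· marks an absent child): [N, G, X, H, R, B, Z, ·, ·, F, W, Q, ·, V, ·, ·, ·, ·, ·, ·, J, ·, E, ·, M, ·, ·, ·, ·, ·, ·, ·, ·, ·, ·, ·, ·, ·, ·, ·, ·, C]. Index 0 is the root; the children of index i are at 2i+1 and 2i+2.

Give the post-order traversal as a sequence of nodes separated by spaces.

Post-order visits the left subtree, then the right subtree, then the node.
At N: go left to G.
  At G: go left to H.
    H is a leaf — visit H.
  At G: go right to R.
    At R: go left to F.
      At F: no left child.
      At F: go right to J.
        At J: go left to C.
          C is a leaf — visit C.
        At J: no right child.
        Visit J.
      Visit F.
    At R: go right to W.
      At W: no left child.
      At W: go right to E.
        E is a leaf — visit E.
      Visit W.
    Visit R.
  Visit G.
At N: go right to X.
  At X: go left to B.
    At B: go left to Q.
      At Q: no left child.
      At Q: go right to M.
        M is a leaf — visit M.
      Visit Q.
    At B: no right child.
    Visit B.
  At X: go right to Z.
    At Z: go left to V.
      V is a leaf — visit V.
    At Z: no right child.
    Visit Z.
  Visit X.
Visit N.

H C J F E W R G M Q B V Z X N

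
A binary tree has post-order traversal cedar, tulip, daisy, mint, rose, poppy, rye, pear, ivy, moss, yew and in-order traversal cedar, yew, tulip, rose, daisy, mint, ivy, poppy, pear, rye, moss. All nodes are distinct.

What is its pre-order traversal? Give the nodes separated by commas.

The last element of post-order is the root; it splits in-order into left and right subtrees.
Root yew: left subtree has 1 node {cedar}, right has 9 {tulip, rose, daisy, mint, ivy, poppy, pear, rye, moss}.
  Root moss: left subtree has 8 nodes {tulip, rose, daisy, mint, ivy, poppy, pear, rye}, right has 0 { }.
    Root ivy: left subtree has 4 nodes {tulip, rose, daisy, mint}, right has 3 {poppy, pear, rye}.
      Root rose: left subtree has 1 node {tulip}, right has 2 {daisy, mint}.
        Root mint: left subtree has 1 node {daisy}, right has 0 { }.
      Root pear: left subtree has 1 node {poppy}, right has 1 {rye}.

yew, cedar, moss, ivy, rose, tulip, mint, daisy, pear, poppy, rye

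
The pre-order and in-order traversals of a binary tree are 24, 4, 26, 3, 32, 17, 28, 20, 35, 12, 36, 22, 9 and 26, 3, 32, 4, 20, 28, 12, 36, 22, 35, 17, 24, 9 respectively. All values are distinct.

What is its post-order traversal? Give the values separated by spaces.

32 3 26 20 22 36 12 35 28 17 4 9 24

The first element of pre-order is the root; it splits in-order into left and right subtrees.
Root 24: left subtree has 11 nodes {26, 3, 32, 4, 20, 28, 12, 36, 22, 35, 17}, right has 1 {9}.
  Root 4: left subtree has 3 nodes {26, 3, 32}, right has 7 {20, 28, 12, 36, 22, 35, 17}.
    Root 26: left subtree has 0 nodes { }, right has 2 {3, 32}.
      Root 3: left subtree has 0 nodes { }, right has 1 {32}.
    Root 17: left subtree has 6 nodes {20, 28, 12, 36, 22, 35}, right has 0 { }.
      Root 28: left subtree has 1 node {20}, right has 4 {12, 36, 22, 35}.
        Root 35: left subtree has 3 nodes {12, 36, 22}, right has 0 { }.
          Root 12: left subtree has 0 nodes { }, right has 2 {36, 22}.
            Root 36: left subtree has 0 nodes { }, right has 1 {22}.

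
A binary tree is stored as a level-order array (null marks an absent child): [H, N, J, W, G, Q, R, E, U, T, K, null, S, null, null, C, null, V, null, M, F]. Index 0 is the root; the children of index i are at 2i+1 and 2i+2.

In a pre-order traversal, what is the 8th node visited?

Pre-order visits the node, then its left subtree, then its right subtree.
Visit H.
At H: go left to N.
  Visit N.
  At N: go left to W.
    Visit W.
    At W: go left to E.
      Visit E.
      At E: go left to C.
        C is a leaf — visit C.
      At E: no right child.
    At W: go right to U.
      Visit U.
      At U: go left to V.
        V is a leaf — visit V.
      At U: no right child.
  At N: go right to G.
    Visit G.
    At G: go left to T.
      Visit T.
      At T: go left to M.
        M is a leaf — visit M.
      At T: go right to F.
        F is a leaf — visit F.
    At G: go right to K.
      K is a leaf — visit K.
At H: go right to J.
  Visit J.
  At J: go left to Q.
    Visit Q.
    At Q: no left child.
    At Q: go right to S.
      S is a leaf — visit S.
  At J: go right to R.
    R is a leaf — visit R.
Full pre-order sequence: H, N, W, E, C, U, V, G, T, M, F, K, J, Q, S, R.

G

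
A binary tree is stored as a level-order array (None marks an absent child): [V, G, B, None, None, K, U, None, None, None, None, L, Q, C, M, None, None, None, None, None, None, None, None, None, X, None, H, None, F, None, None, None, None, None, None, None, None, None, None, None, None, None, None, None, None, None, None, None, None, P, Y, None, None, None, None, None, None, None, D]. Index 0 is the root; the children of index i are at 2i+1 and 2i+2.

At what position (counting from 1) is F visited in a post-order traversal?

10

Post-order visits the left subtree, then the right subtree, then the node.
At V: go left to G.
  G is a leaf — visit G.
At V: go right to B.
  At B: go left to K.
    At K: go left to L.
      At L: no left child.
      At L: go right to X.
        At X: go left to P.
          P is a leaf — visit P.
        At X: go right to Y.
          Y is a leaf — visit Y.
        Visit X.
      Visit L.
    At K: go right to Q.
      At Q: no left child.
      At Q: go right to H.
        H is a leaf — visit H.
      Visit Q.
    Visit K.
  At B: go right to U.
    At U: go left to C.
      At C: no left child.
      At C: go right to F.
        At F: no left child.
        At F: go right to D.
          D is a leaf — visit D.
        Visit F.
      Visit C.
    At U: go right to M.
      M is a leaf — visit M.
    Visit U.
  Visit B.
Visit V.
Full post-order sequence: G, P, Y, X, L, H, Q, K, D, F, C, M, U, B, V.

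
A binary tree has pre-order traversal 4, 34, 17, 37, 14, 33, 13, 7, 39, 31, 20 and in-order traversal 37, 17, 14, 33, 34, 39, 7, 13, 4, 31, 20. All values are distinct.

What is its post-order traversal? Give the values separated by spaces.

37 33 14 17 39 7 13 34 20 31 4

The first element of pre-order is the root; it splits in-order into left and right subtrees.
Root 4: left subtree has 8 nodes {37, 17, 14, 33, 34, 39, 7, 13}, right has 2 {31, 20}.
  Root 34: left subtree has 4 nodes {37, 17, 14, 33}, right has 3 {39, 7, 13}.
    Root 17: left subtree has 1 node {37}, right has 2 {14, 33}.
      Root 14: left subtree has 0 nodes { }, right has 1 {33}.
    Root 13: left subtree has 2 nodes {39, 7}, right has 0 { }.
      Root 7: left subtree has 1 node {39}, right has 0 { }.
  Root 31: left subtree has 0 nodes { }, right has 1 {20}.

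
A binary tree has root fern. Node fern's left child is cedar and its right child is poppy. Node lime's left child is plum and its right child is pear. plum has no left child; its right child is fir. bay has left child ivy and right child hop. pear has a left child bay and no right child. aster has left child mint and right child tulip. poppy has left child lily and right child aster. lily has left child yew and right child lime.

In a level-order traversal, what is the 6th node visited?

yew

Level-order visits nodes level by level from the root, left to right within each level.
Level 0: fern
Level 1: cedar, poppy
Level 2: lily, aster
Level 3: yew, lime, mint, tulip
Level 4: plum, pear
Level 5: fir, bay
Level 6: ivy, hop
Full level-order sequence: fern, cedar, poppy, lily, aster, yew, lime, mint, tulip, plum, pear, fir, bay, ivy, hop.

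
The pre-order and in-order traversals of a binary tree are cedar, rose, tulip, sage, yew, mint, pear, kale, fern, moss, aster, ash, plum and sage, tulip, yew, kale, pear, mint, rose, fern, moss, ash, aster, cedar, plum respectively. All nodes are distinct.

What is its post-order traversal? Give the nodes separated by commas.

sage, kale, pear, mint, yew, tulip, ash, aster, moss, fern, rose, plum, cedar

The first element of pre-order is the root; it splits in-order into left and right subtrees.
Root cedar: left subtree has 11 nodes {sage, tulip, yew, kale, pear, mint, rose, fern, moss, ash, aster}, right has 1 {plum}.
  Root rose: left subtree has 6 nodes {sage, tulip, yew, kale, pear, mint}, right has 4 {fern, moss, ash, aster}.
    Root tulip: left subtree has 1 node {sage}, right has 4 {yew, kale, pear, mint}.
      Root yew: left subtree has 0 nodes { }, right has 3 {kale, pear, mint}.
        Root mint: left subtree has 2 nodes {kale, pear}, right has 0 { }.
          Root pear: left subtree has 1 node {kale}, right has 0 { }.
    Root fern: left subtree has 0 nodes { }, right has 3 {moss, ash, aster}.
      Root moss: left subtree has 0 nodes { }, right has 2 {ash, aster}.
        Root aster: left subtree has 1 node {ash}, right has 0 { }.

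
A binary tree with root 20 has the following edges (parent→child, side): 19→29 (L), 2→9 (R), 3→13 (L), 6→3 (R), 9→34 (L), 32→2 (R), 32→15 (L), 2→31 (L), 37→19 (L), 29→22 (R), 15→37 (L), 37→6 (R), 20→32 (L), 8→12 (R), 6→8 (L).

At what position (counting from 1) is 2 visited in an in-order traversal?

13

In-order visits the left subtree, then the node, then the right subtree.
At 20: go left to 32.
  At 32: go left to 15.
    At 15: go left to 37.
      At 37: go left to 19.
        At 19: go left to 29.
          At 29: no left child.
          Visit 29.
          At 29: go right to 22.
            22 is a leaf — visit 22.
        Visit 19.
        At 19: no right child.
      Visit 37.
      At 37: go right to 6.
        At 6: go left to 8.
          At 8: no left child.
          Visit 8.
          At 8: go right to 12.
            12 is a leaf — visit 12.
        Visit 6.
        At 6: go right to 3.
          At 3: go left to 13.
            13 is a leaf — visit 13.
          Visit 3.
          At 3: no right child.
    Visit 15.
    At 15: no right child.
  Visit 32.
  At 32: go right to 2.
    At 2: go left to 31.
      31 is a leaf — visit 31.
    Visit 2.
    At 2: go right to 9.
      At 9: go left to 34.
        34 is a leaf — visit 34.
      Visit 9.
      At 9: no right child.
Visit 20.
At 20: no right child.
Full in-order sequence: 29, 22, 19, 37, 8, 12, 6, 13, 3, 15, 32, 31, 2, 34, 9, 20.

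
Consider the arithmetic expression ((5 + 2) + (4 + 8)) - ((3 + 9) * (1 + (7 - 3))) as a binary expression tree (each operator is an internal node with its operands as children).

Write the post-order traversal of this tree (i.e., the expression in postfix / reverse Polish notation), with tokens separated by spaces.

Post-order on an expression tree gives postfix notation: for each operator, emit left operand, right operand, then the operator.

5 2 + 4 8 + + 3 9 + 1 7 3 - + * -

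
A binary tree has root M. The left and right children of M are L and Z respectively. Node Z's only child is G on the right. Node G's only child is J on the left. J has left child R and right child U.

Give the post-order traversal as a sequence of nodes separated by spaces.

L R U J G Z M

Post-order visits the left subtree, then the right subtree, then the node.
At M: go left to L.
  L is a leaf — visit L.
At M: go right to Z.
  At Z: no left child.
  At Z: go right to G.
    At G: go left to J.
      At J: go left to R.
        R is a leaf — visit R.
      At J: go right to U.
        U is a leaf — visit U.
      Visit J.
    At G: no right child.
    Visit G.
  Visit Z.
Visit M.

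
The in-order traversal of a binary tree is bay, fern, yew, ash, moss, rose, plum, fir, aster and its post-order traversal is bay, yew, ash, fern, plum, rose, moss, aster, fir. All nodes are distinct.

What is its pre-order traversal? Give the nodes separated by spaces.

fir moss fern bay ash yew rose plum aster

The last element of post-order is the root; it splits in-order into left and right subtrees.
Root fir: left subtree has 7 nodes {bay, fern, yew, ash, moss, rose, plum}, right has 1 {aster}.
  Root moss: left subtree has 4 nodes {bay, fern, yew, ash}, right has 2 {rose, plum}.
    Root fern: left subtree has 1 node {bay}, right has 2 {yew, ash}.
      Root ash: left subtree has 1 node {yew}, right has 0 { }.
    Root rose: left subtree has 0 nodes { }, right has 1 {plum}.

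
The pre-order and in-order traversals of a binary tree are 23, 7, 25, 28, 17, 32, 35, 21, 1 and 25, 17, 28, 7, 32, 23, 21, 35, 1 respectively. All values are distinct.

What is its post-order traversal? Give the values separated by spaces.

17 28 25 32 7 21 1 35 23

The first element of pre-order is the root; it splits in-order into left and right subtrees.
Root 23: left subtree has 5 nodes {25, 17, 28, 7, 32}, right has 3 {21, 35, 1}.
  Root 7: left subtree has 3 nodes {25, 17, 28}, right has 1 {32}.
    Root 25: left subtree has 0 nodes { }, right has 2 {17, 28}.
      Root 28: left subtree has 1 node {17}, right has 0 { }.
  Root 35: left subtree has 1 node {21}, right has 1 {1}.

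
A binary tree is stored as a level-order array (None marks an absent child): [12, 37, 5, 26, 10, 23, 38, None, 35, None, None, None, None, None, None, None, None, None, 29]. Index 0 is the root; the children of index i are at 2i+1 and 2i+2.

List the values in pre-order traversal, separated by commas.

Pre-order visits the node, then its left subtree, then its right subtree.
Visit 12.
At 12: go left to 37.
  Visit 37.
  At 37: go left to 26.
    Visit 26.
    At 26: no left child.
    At 26: go right to 35.
      Visit 35.
      At 35: no left child.
      At 35: go right to 29.
        29 is a leaf — visit 29.
  At 37: go right to 10.
    10 is a leaf — visit 10.
At 12: go right to 5.
  Visit 5.
  At 5: go left to 23.
    23 is a leaf — visit 23.
  At 5: go right to 38.
    38 is a leaf — visit 38.

12, 37, 26, 35, 29, 10, 5, 23, 38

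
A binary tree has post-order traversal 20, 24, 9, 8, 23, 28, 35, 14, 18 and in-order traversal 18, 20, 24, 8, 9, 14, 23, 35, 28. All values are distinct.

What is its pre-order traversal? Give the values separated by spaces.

The last element of post-order is the root; it splits in-order into left and right subtrees.
Root 18: left subtree has 0 nodes { }, right has 8 {20, 24, 8, 9, 14, 23, 35, 28}.
  Root 14: left subtree has 4 nodes {20, 24, 8, 9}, right has 3 {23, 35, 28}.
    Root 8: left subtree has 2 nodes {20, 24}, right has 1 {9}.
      Root 24: left subtree has 1 node {20}, right has 0 { }.
    Root 35: left subtree has 1 node {23}, right has 1 {28}.

18 14 8 24 20 9 35 23 28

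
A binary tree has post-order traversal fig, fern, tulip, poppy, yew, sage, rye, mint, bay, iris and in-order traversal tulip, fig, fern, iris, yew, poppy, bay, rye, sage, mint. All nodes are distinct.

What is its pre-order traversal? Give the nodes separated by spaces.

iris tulip fern fig bay yew poppy mint rye sage

The last element of post-order is the root; it splits in-order into left and right subtrees.
Root iris: left subtree has 3 nodes {tulip, fig, fern}, right has 6 {yew, poppy, bay, rye, sage, mint}.
  Root tulip: left subtree has 0 nodes { }, right has 2 {fig, fern}.
    Root fern: left subtree has 1 node {fig}, right has 0 { }.
  Root bay: left subtree has 2 nodes {yew, poppy}, right has 3 {rye, sage, mint}.
    Root yew: left subtree has 0 nodes { }, right has 1 {poppy}.
    Root mint: left subtree has 2 nodes {rye, sage}, right has 0 { }.
      Root rye: left subtree has 0 nodes { }, right has 1 {sage}.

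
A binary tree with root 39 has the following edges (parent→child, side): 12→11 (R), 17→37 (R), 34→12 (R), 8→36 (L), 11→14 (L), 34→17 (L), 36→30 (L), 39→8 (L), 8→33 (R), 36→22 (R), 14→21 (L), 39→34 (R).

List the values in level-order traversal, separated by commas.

Level-order visits nodes level by level from the root, left to right within each level.
Level 0: 39
Level 1: 8, 34
Level 2: 36, 33, 17, 12
Level 3: 30, 22, 37, 11
Level 4: 14
Level 5: 21

39, 8, 34, 36, 33, 17, 12, 30, 22, 37, 11, 14, 21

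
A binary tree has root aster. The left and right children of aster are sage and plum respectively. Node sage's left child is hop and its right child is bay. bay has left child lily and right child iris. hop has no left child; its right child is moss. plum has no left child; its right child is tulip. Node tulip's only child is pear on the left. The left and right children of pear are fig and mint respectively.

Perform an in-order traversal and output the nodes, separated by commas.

hop, moss, sage, lily, bay, iris, aster, plum, fig, pear, mint, tulip

In-order visits the left subtree, then the node, then the right subtree.
At aster: go left to sage.
  At sage: go left to hop.
    At hop: no left child.
    Visit hop.
    At hop: go right to moss.
      moss is a leaf — visit moss.
  Visit sage.
  At sage: go right to bay.
    At bay: go left to lily.
      lily is a leaf — visit lily.
    Visit bay.
    At bay: go right to iris.
      iris is a leaf — visit iris.
Visit aster.
At aster: go right to plum.
  At plum: no left child.
  Visit plum.
  At plum: go right to tulip.
    At tulip: go left to pear.
      At pear: go left to fig.
        fig is a leaf — visit fig.
      Visit pear.
      At pear: go right to mint.
        mint is a leaf — visit mint.
    Visit tulip.
    At tulip: no right child.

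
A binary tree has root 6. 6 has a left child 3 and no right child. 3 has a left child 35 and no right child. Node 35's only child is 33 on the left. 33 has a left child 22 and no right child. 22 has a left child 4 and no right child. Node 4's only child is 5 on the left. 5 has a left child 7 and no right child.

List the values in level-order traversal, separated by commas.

6, 3, 35, 33, 22, 4, 5, 7

Level-order visits nodes level by level from the root, left to right within each level.
Level 0: 6
Level 1: 3
Level 2: 35
Level 3: 33
Level 4: 22
Level 5: 4
Level 6: 5
Level 7: 7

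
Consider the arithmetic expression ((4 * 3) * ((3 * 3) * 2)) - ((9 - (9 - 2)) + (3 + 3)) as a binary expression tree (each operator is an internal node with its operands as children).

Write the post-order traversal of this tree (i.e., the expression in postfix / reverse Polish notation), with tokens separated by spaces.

4 3 * 3 3 * 2 * * 9 9 2 - - 3 3 + + -

Post-order on an expression tree gives postfix notation: for each operator, emit left operand, right operand, then the operator.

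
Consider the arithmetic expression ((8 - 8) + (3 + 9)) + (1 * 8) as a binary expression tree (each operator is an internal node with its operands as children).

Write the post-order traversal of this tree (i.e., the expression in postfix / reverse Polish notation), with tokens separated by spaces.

8 8 - 3 9 + + 1 8 * +

Post-order on an expression tree gives postfix notation: for each operator, emit left operand, right operand, then the operator.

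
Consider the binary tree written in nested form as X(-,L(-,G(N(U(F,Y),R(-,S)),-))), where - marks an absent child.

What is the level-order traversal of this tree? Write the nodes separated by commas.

X, L, G, N, U, R, F, Y, S

Level-order visits nodes level by level from the root, left to right within each level.
Level 0: X
Level 1: L
Level 2: G
Level 3: N
Level 4: U, R
Level 5: F, Y, S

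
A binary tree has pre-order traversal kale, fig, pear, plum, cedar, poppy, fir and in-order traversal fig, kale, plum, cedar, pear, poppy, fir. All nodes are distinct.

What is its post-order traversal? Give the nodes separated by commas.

fig, cedar, plum, fir, poppy, pear, kale

The first element of pre-order is the root; it splits in-order into left and right subtrees.
Root kale: left subtree has 1 node {fig}, right has 5 {plum, cedar, pear, poppy, fir}.
  Root pear: left subtree has 2 nodes {plum, cedar}, right has 2 {poppy, fir}.
    Root plum: left subtree has 0 nodes { }, right has 1 {cedar}.
    Root poppy: left subtree has 0 nodes { }, right has 1 {fir}.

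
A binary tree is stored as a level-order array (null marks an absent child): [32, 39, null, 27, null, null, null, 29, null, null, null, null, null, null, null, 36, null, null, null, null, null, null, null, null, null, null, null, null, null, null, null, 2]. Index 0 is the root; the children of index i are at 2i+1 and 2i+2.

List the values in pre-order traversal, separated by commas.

32, 39, 27, 29, 36, 2

Pre-order visits the node, then its left subtree, then its right subtree.
Visit 32.
At 32: go left to 39.
  Visit 39.
  At 39: go left to 27.
    Visit 27.
    At 27: go left to 29.
      Visit 29.
      At 29: go left to 36.
        Visit 36.
        At 36: go left to 2.
          2 is a leaf — visit 2.
        At 36: no right child.
      At 29: no right child.
    At 27: no right child.
  At 39: no right child.
At 32: no right child.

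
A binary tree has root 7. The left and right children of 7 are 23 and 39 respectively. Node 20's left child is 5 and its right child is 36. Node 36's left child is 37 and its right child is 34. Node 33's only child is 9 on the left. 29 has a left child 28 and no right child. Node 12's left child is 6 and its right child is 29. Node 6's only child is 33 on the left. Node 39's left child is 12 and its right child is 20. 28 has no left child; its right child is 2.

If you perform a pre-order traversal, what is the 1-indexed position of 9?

Pre-order visits the node, then its left subtree, then its right subtree.
Visit 7.
At 7: go left to 23.
  23 is a leaf — visit 23.
At 7: go right to 39.
  Visit 39.
  At 39: go left to 12.
    Visit 12.
    At 12: go left to 6.
      Visit 6.
      At 6: go left to 33.
        Visit 33.
        At 33: go left to 9.
          9 is a leaf — visit 9.
        At 33: no right child.
      At 6: no right child.
    At 12: go right to 29.
      Visit 29.
      At 29: go left to 28.
        Visit 28.
        At 28: no left child.
        At 28: go right to 2.
          2 is a leaf — visit 2.
      At 29: no right child.
  At 39: go right to 20.
    Visit 20.
    At 20: go left to 5.
      5 is a leaf — visit 5.
    At 20: go right to 36.
      Visit 36.
      At 36: go left to 37.
        37 is a leaf — visit 37.
      At 36: go right to 34.
        34 is a leaf — visit 34.
Full pre-order sequence: 7, 23, 39, 12, 6, 33, 9, 29, 28, 2, 20, 5, 36, 37, 34.

7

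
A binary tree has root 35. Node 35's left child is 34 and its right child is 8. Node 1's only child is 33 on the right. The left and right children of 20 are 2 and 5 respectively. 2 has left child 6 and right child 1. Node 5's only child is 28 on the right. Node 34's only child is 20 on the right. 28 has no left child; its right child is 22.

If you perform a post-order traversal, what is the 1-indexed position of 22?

Post-order visits the left subtree, then the right subtree, then the node.
At 35: go left to 34.
  At 34: no left child.
  At 34: go right to 20.
    At 20: go left to 2.
      At 2: go left to 6.
        6 is a leaf — visit 6.
      At 2: go right to 1.
        At 1: no left child.
        At 1: go right to 33.
          33 is a leaf — visit 33.
        Visit 1.
      Visit 2.
    At 20: go right to 5.
      At 5: no left child.
      At 5: go right to 28.
        At 28: no left child.
        At 28: go right to 22.
          22 is a leaf — visit 22.
        Visit 28.
      Visit 5.
    Visit 20.
  Visit 34.
At 35: go right to 8.
  8 is a leaf — visit 8.
Visit 35.
Full post-order sequence: 6, 33, 1, 2, 22, 28, 5, 20, 34, 8, 35.

5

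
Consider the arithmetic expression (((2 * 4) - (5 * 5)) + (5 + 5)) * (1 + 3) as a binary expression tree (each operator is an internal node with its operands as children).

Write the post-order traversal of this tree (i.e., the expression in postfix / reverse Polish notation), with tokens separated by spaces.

Post-order on an expression tree gives postfix notation: for each operator, emit left operand, right operand, then the operator.

2 4 * 5 5 * - 5 5 + + 1 3 + *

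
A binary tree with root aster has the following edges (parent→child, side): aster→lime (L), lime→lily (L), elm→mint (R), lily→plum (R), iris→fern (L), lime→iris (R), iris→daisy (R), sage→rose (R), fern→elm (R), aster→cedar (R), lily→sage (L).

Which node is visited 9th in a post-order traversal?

iris

Post-order visits the left subtree, then the right subtree, then the node.
At aster: go left to lime.
  At lime: go left to lily.
    At lily: go left to sage.
      At sage: no left child.
      At sage: go right to rose.
        rose is a leaf — visit rose.
      Visit sage.
    At lily: go right to plum.
      plum is a leaf — visit plum.
    Visit lily.
  At lime: go right to iris.
    At iris: go left to fern.
      At fern: no left child.
      At fern: go right to elm.
        At elm: no left child.
        At elm: go right to mint.
          mint is a leaf — visit mint.
        Visit elm.
      Visit fern.
    At iris: go right to daisy.
      daisy is a leaf — visit daisy.
    Visit iris.
  Visit lime.
At aster: go right to cedar.
  cedar is a leaf — visit cedar.
Visit aster.
Full post-order sequence: rose, sage, plum, lily, mint, elm, fern, daisy, iris, lime, cedar, aster.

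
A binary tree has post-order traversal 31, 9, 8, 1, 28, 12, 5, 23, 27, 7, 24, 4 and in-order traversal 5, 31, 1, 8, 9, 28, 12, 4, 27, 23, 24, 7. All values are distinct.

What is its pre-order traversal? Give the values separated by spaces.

The last element of post-order is the root; it splits in-order into left and right subtrees.
Root 4: left subtree has 7 nodes {5, 31, 1, 8, 9, 28, 12}, right has 4 {27, 23, 24, 7}.
  Root 5: left subtree has 0 nodes { }, right has 6 {31, 1, 8, 9, 28, 12}.
    Root 12: left subtree has 5 nodes {31, 1, 8, 9, 28}, right has 0 { }.
      Root 28: left subtree has 4 nodes {31, 1, 8, 9}, right has 0 { }.
        Root 1: left subtree has 1 node {31}, right has 2 {8, 9}.
          Root 8: left subtree has 0 nodes { }, right has 1 {9}.
  Root 24: left subtree has 2 nodes {27, 23}, right has 1 {7}.
    Root 27: left subtree has 0 nodes { }, right has 1 {23}.

4 5 12 28 1 31 8 9 24 27 23 7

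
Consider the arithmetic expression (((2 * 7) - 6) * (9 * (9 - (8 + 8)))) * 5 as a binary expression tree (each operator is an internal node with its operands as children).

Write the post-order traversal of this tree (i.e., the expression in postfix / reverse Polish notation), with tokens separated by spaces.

Post-order on an expression tree gives postfix notation: for each operator, emit left operand, right operand, then the operator.

2 7 * 6 - 9 9 8 8 + - * * 5 *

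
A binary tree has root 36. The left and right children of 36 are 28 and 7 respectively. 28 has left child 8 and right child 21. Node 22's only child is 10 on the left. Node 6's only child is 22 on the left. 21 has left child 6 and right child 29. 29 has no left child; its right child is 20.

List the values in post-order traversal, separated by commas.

8, 10, 22, 6, 20, 29, 21, 28, 7, 36

Post-order visits the left subtree, then the right subtree, then the node.
At 36: go left to 28.
  At 28: go left to 8.
    8 is a leaf — visit 8.
  At 28: go right to 21.
    At 21: go left to 6.
      At 6: go left to 22.
        At 22: go left to 10.
          10 is a leaf — visit 10.
        At 22: no right child.
        Visit 22.
      At 6: no right child.
      Visit 6.
    At 21: go right to 29.
      At 29: no left child.
      At 29: go right to 20.
        20 is a leaf — visit 20.
      Visit 29.
    Visit 21.
  Visit 28.
At 36: go right to 7.
  7 is a leaf — visit 7.
Visit 36.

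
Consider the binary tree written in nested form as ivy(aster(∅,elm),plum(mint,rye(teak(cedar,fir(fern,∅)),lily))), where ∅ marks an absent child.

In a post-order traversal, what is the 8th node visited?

Post-order visits the left subtree, then the right subtree, then the node.
At ivy: go left to aster.
  At aster: no left child.
  At aster: go right to elm.
    elm is a leaf — visit elm.
  Visit aster.
At ivy: go right to plum.
  At plum: go left to mint.
    mint is a leaf — visit mint.
  At plum: go right to rye.
    At rye: go left to teak.
      At teak: go left to cedar.
        cedar is a leaf — visit cedar.
      At teak: go right to fir.
        At fir: go left to fern.
          fern is a leaf — visit fern.
        At fir: no right child.
        Visit fir.
      Visit teak.
    At rye: go right to lily.
      lily is a leaf — visit lily.
    Visit rye.
  Visit plum.
Visit ivy.
Full post-order sequence: elm, aster, mint, cedar, fern, fir, teak, lily, rye, plum, ivy.

lily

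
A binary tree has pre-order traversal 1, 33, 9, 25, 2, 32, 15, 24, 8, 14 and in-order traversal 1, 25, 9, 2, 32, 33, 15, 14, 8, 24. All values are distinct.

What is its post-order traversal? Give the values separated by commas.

25, 32, 2, 9, 14, 8, 24, 15, 33, 1

The first element of pre-order is the root; it splits in-order into left and right subtrees.
Root 1: left subtree has 0 nodes { }, right has 9 {25, 9, 2, 32, 33, 15, 14, 8, 24}.
  Root 33: left subtree has 4 nodes {25, 9, 2, 32}, right has 4 {15, 14, 8, 24}.
    Root 9: left subtree has 1 node {25}, right has 2 {2, 32}.
      Root 2: left subtree has 0 nodes { }, right has 1 {32}.
    Root 15: left subtree has 0 nodes { }, right has 3 {14, 8, 24}.
      Root 24: left subtree has 2 nodes {14, 8}, right has 0 { }.
        Root 8: left subtree has 1 node {14}, right has 0 { }.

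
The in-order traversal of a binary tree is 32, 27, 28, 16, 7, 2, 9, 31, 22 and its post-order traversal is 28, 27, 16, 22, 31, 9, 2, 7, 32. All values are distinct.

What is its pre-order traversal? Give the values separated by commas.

The last element of post-order is the root; it splits in-order into left and right subtrees.
Root 32: left subtree has 0 nodes { }, right has 8 {27, 28, 16, 7, 2, 9, 31, 22}.
  Root 7: left subtree has 3 nodes {27, 28, 16}, right has 4 {2, 9, 31, 22}.
    Root 16: left subtree has 2 nodes {27, 28}, right has 0 { }.
      Root 27: left subtree has 0 nodes { }, right has 1 {28}.
    Root 2: left subtree has 0 nodes { }, right has 3 {9, 31, 22}.
      Root 9: left subtree has 0 nodes { }, right has 2 {31, 22}.
        Root 31: left subtree has 0 nodes { }, right has 1 {22}.

32, 7, 16, 27, 28, 2, 9, 31, 22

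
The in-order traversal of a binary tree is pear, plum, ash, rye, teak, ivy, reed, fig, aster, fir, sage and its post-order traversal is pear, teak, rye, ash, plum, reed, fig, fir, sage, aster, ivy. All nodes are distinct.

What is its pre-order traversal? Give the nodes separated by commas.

ivy, plum, pear, ash, rye, teak, aster, fig, reed, sage, fir

The last element of post-order is the root; it splits in-order into left and right subtrees.
Root ivy: left subtree has 5 nodes {pear, plum, ash, rye, teak}, right has 5 {reed, fig, aster, fir, sage}.
  Root plum: left subtree has 1 node {pear}, right has 3 {ash, rye, teak}.
    Root ash: left subtree has 0 nodes { }, right has 2 {rye, teak}.
      Root rye: left subtree has 0 nodes { }, right has 1 {teak}.
  Root aster: left subtree has 2 nodes {reed, fig}, right has 2 {fir, sage}.
    Root fig: left subtree has 1 node {reed}, right has 0 { }.
    Root sage: left subtree has 1 node {fir}, right has 0 { }.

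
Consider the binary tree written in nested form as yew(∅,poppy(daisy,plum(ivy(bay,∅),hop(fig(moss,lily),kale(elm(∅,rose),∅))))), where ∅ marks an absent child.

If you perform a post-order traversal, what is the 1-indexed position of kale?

9

Post-order visits the left subtree, then the right subtree, then the node.
At yew: no left child.
At yew: go right to poppy.
  At poppy: go left to daisy.
    daisy is a leaf — visit daisy.
  At poppy: go right to plum.
    At plum: go left to ivy.
      At ivy: go left to bay.
        bay is a leaf — visit bay.
      At ivy: no right child.
      Visit ivy.
    At plum: go right to hop.
      At hop: go left to fig.
        At fig: go left to moss.
          moss is a leaf — visit moss.
        At fig: go right to lily.
          lily is a leaf — visit lily.
        Visit fig.
      At hop: go right to kale.
        At kale: go left to elm.
          At elm: no left child.
          At elm: go right to rose.
            rose is a leaf — visit rose.
          Visit elm.
        At kale: no right child.
        Visit kale.
      Visit hop.
    Visit plum.
  Visit poppy.
Visit yew.
Full post-order sequence: daisy, bay, ivy, moss, lily, fig, rose, elm, kale, hop, plum, poppy, yew.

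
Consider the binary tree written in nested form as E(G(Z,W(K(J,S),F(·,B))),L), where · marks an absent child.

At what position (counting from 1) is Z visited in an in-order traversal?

In-order visits the left subtree, then the node, then the right subtree.
At E: go left to G.
  At G: go left to Z.
    Z is a leaf — visit Z.
  Visit G.
  At G: go right to W.
    At W: go left to K.
      At K: go left to J.
        J is a leaf — visit J.
      Visit K.
      At K: go right to S.
        S is a leaf — visit S.
    Visit W.
    At W: go right to F.
      At F: no left child.
      Visit F.
      At F: go right to B.
        B is a leaf — visit B.
Visit E.
At E: go right to L.
  L is a leaf — visit L.
Full in-order sequence: Z, G, J, K, S, W, F, B, E, L.

1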